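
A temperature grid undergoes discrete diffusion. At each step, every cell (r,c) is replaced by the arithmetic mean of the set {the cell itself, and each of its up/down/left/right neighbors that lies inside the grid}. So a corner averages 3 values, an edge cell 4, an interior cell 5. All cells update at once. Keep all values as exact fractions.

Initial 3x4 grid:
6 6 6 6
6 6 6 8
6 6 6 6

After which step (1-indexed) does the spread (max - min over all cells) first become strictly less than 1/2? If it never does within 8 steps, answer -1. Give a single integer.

Answer: 3

Derivation:
Step 1: max=20/3, min=6, spread=2/3
Step 2: max=787/120, min=6, spread=67/120
Step 3: max=6917/1080, min=6, spread=437/1080
  -> spread < 1/2 first at step 3
Step 4: max=2749531/432000, min=3009/500, spread=29951/86400
Step 5: max=24543821/3888000, min=20408/3375, spread=206761/777600
Step 6: max=9787395571/1555200000, min=16365671/2700000, spread=14430763/62208000
Step 7: max=584979741689/93312000000, min=1313652727/216000000, spread=139854109/746496000
Step 8: max=35014791890251/5598720000000, min=118491228977/19440000000, spread=7114543559/44789760000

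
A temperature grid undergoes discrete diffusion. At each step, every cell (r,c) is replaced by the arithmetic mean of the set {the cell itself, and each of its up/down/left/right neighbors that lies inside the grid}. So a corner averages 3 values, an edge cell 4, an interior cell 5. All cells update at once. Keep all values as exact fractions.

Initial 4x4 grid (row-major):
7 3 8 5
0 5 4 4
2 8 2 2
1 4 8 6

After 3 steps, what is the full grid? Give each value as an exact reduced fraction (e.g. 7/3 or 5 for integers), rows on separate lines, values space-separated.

After step 1:
  10/3 23/4 5 17/3
  7/2 4 23/5 15/4
  11/4 21/5 24/5 7/2
  7/3 21/4 5 16/3
After step 2:
  151/36 217/48 1261/240 173/36
  163/48 441/100 443/100 1051/240
  767/240 21/5 221/50 1043/240
  31/9 1007/240 1223/240 83/18
After step 3:
  109/27 33083/7200 34219/7200 2599/540
  27353/7200 6287/1500 1717/375 32329/7200
  1025/288 12253/3000 2699/600 31961/7200
  3901/1080 6097/1440 32981/7200 5059/1080

Answer: 109/27 33083/7200 34219/7200 2599/540
27353/7200 6287/1500 1717/375 32329/7200
1025/288 12253/3000 2699/600 31961/7200
3901/1080 6097/1440 32981/7200 5059/1080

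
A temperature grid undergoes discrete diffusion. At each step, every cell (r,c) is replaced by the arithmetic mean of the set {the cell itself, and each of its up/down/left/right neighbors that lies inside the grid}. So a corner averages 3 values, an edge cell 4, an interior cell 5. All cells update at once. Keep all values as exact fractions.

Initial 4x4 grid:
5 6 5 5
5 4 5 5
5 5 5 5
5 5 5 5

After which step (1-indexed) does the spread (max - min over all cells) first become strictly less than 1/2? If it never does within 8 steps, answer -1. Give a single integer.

Answer: 2

Derivation:
Step 1: max=16/3, min=19/4, spread=7/12
Step 2: max=247/48, min=487/100, spread=331/1200
  -> spread < 1/2 first at step 2
Step 3: max=547/108, min=1967/400, spread=1591/10800
Step 4: max=1087727/216000, min=14243/2880, spread=9751/108000
Step 5: max=10841983/2160000, min=71333/14400, spread=142033/2160000
Step 6: max=97395473/19440000, min=8930131/1800000, spread=4750291/97200000
Step 7: max=9729185071/1944000000, min=964798267/194400000, spread=9022489/216000000
Step 8: max=87500361161/17496000000, min=3219063553/648000000, spread=58564523/1749600000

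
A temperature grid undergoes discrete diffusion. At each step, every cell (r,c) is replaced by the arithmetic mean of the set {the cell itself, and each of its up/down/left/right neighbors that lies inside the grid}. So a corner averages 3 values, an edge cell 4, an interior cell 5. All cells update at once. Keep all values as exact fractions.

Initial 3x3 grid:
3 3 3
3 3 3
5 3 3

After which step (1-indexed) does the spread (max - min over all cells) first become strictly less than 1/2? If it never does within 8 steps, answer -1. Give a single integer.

Answer: 3

Derivation:
Step 1: max=11/3, min=3, spread=2/3
Step 2: max=32/9, min=3, spread=5/9
Step 3: max=365/108, min=3, spread=41/108
  -> spread < 1/2 first at step 3
Step 4: max=21571/6480, min=551/180, spread=347/1296
Step 5: max=1273337/388800, min=5557/1800, spread=2921/15552
Step 6: max=75812539/23328000, min=673483/216000, spread=24611/186624
Step 7: max=4517762033/1399680000, min=15236741/4860000, spread=207329/2239488
Step 8: max=269972352451/83980800000, min=816401599/259200000, spread=1746635/26873856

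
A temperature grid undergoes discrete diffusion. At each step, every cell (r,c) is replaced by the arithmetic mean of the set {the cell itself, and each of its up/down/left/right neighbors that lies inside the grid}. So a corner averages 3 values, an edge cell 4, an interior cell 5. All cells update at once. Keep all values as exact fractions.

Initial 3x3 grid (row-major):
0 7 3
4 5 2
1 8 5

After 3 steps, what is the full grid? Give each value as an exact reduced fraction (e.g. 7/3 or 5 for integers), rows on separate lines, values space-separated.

Answer: 8197/2160 55019/14400 499/120
9049/2400 8551/2000 20173/4800
9077/2160 61819/14400 1657/360

Derivation:
After step 1:
  11/3 15/4 4
  5/2 26/5 15/4
  13/3 19/4 5
After step 2:
  119/36 997/240 23/6
  157/40 399/100 359/80
  139/36 1157/240 9/2
After step 3:
  8197/2160 55019/14400 499/120
  9049/2400 8551/2000 20173/4800
  9077/2160 61819/14400 1657/360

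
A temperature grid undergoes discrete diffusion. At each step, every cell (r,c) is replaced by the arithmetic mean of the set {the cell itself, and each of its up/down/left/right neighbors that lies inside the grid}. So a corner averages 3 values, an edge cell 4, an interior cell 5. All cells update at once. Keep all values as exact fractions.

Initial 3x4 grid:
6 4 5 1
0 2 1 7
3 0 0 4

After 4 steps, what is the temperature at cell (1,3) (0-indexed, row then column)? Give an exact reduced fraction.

Answer: 882949/288000

Derivation:
Step 1: cell (1,3) = 13/4
Step 2: cell (1,3) = 57/16
Step 3: cell (1,3) = 14471/4800
Step 4: cell (1,3) = 882949/288000
Full grid after step 4:
  362713/129600 303919/108000 339799/108000 415483/129600
  1981157/864000 905683/360000 106537/40000 882949/288000
  86971/43200 71723/36000 264299/108000 346283/129600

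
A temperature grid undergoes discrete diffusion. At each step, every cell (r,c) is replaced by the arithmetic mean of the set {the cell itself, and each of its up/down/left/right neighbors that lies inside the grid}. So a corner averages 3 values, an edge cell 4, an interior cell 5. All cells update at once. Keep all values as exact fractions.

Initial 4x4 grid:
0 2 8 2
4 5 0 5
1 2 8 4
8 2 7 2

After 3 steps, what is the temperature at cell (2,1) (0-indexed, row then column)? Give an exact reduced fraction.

Answer: 23257/6000

Derivation:
Step 1: cell (2,1) = 18/5
Step 2: cell (2,1) = 189/50
Step 3: cell (2,1) = 23257/6000
Full grid after step 3:
  83/30 2671/800 341/96 2939/720
  7423/2400 1641/500 8097/2000 467/120
  25069/7200 23257/6000 1526/375 1579/360
  8371/2160 7441/1800 1603/360 2363/540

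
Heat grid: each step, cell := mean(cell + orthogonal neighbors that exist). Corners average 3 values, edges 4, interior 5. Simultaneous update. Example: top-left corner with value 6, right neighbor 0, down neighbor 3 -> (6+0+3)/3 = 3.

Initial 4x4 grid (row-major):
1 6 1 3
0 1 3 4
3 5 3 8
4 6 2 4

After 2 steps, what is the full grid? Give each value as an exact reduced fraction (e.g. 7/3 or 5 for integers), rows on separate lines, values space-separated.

After step 1:
  7/3 9/4 13/4 8/3
  5/4 3 12/5 9/2
  3 18/5 21/5 19/4
  13/3 17/4 15/4 14/3
After step 2:
  35/18 65/24 317/120 125/36
  115/48 5/2 347/100 859/240
  731/240 361/100 187/50 1087/240
  139/36 239/60 253/60 79/18

Answer: 35/18 65/24 317/120 125/36
115/48 5/2 347/100 859/240
731/240 361/100 187/50 1087/240
139/36 239/60 253/60 79/18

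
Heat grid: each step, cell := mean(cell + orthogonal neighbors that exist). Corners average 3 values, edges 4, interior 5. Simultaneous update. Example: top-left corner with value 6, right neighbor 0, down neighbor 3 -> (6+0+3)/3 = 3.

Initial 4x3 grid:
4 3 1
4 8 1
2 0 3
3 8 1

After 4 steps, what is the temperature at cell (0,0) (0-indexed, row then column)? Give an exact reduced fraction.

Answer: 233419/64800

Derivation:
Step 1: cell (0,0) = 11/3
Step 2: cell (0,0) = 73/18
Step 3: cell (0,0) = 7627/2160
Step 4: cell (0,0) = 233419/64800
Full grid after step 4:
  233419/64800 87361/27000 101447/32400
  740143/216000 610229/180000 39673/13500
  767243/216000 569129/180000 18913/6000
  217829/64800 731813/216000 33059/10800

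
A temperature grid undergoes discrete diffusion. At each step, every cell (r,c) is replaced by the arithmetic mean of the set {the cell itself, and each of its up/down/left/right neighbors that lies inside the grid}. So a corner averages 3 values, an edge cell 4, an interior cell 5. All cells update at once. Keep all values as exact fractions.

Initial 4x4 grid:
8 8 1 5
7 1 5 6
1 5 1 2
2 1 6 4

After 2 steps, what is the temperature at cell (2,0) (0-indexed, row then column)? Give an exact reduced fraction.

Answer: 167/60

Derivation:
Step 1: cell (2,0) = 15/4
Step 2: cell (2,0) = 167/60
Full grid after step 2:
  197/36 1327/240 321/80 53/12
  313/60 371/100 421/100 291/80
  167/60 361/100 293/100 311/80
  103/36 289/120 143/40 41/12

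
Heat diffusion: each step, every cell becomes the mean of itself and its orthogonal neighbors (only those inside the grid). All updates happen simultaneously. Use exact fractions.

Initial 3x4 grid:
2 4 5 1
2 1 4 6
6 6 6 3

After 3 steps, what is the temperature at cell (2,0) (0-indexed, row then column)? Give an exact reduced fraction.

Answer: 8509/2160

Derivation:
Step 1: cell (2,0) = 14/3
Step 2: cell (2,0) = 73/18
Step 3: cell (2,0) = 8509/2160
Full grid after step 3:
  6709/2160 11999/3600 4333/1200 697/180
  50011/14400 22169/6000 4049/1000 9731/2400
  8509/2160 15149/3600 5233/1200 401/90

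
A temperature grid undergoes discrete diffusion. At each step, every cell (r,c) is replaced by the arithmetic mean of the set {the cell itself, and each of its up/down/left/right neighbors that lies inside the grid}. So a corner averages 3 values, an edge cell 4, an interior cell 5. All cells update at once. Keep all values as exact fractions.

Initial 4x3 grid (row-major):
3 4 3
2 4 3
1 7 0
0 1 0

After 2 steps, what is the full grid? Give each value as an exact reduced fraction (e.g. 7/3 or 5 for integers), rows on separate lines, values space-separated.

After step 1:
  3 7/2 10/3
  5/2 4 5/2
  5/2 13/5 5/2
  2/3 2 1/3
After step 2:
  3 83/24 28/9
  3 151/50 37/12
  31/15 68/25 119/60
  31/18 7/5 29/18

Answer: 3 83/24 28/9
3 151/50 37/12
31/15 68/25 119/60
31/18 7/5 29/18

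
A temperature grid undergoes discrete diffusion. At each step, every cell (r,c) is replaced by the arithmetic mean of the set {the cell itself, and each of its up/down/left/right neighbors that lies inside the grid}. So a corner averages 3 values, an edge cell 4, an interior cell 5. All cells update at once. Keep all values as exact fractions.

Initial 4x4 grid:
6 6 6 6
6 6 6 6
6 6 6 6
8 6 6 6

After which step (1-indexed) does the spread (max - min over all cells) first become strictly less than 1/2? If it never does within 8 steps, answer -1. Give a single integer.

Answer: 3

Derivation:
Step 1: max=20/3, min=6, spread=2/3
Step 2: max=59/9, min=6, spread=5/9
Step 3: max=689/108, min=6, spread=41/108
  -> spread < 1/2 first at step 3
Step 4: max=20483/3240, min=6, spread=1043/3240
Step 5: max=608753/97200, min=6, spread=25553/97200
Step 6: max=18167459/2916000, min=54079/9000, spread=645863/2916000
Step 7: max=542521691/87480000, min=360971/60000, spread=16225973/87480000
Step 8: max=16223877983/2624400000, min=162701/27000, spread=409340783/2624400000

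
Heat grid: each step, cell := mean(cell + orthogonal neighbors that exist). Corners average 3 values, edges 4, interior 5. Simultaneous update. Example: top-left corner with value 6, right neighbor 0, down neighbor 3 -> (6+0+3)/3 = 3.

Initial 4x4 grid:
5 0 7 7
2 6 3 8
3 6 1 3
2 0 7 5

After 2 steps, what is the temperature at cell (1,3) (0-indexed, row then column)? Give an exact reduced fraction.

Step 1: cell (1,3) = 21/4
Step 2: cell (1,3) = 131/24
Full grid after step 2:
  65/18 869/240 253/48 101/18
  779/240 201/50 219/50 131/24
  727/240 88/25 197/50 37/8
  26/9 89/30 4 25/6

Answer: 131/24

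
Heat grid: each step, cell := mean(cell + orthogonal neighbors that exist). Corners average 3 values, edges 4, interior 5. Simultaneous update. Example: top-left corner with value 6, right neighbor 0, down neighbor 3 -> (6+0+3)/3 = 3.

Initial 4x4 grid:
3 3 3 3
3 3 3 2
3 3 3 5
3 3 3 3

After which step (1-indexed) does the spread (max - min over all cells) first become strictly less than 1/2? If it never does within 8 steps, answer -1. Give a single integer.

Answer: 3

Derivation:
Step 1: max=11/3, min=8/3, spread=1
Step 2: max=407/120, min=43/15, spread=21/40
Step 3: max=3587/1080, min=3179/1080, spread=17/45
  -> spread < 1/2 first at step 3
Step 4: max=104561/32400, min=20051/6750, spread=41581/162000
Step 5: max=3116639/972000, min=161239/54000, spread=214337/972000
Step 6: max=92417387/29160000, min=323281/108000, spread=5131517/29160000
Step 7: max=2757144527/874800000, min=7297757/2430000, spread=129952007/874800000
Step 8: max=82222897511/26244000000, min=4386233873/1458000000, spread=3270687797/26244000000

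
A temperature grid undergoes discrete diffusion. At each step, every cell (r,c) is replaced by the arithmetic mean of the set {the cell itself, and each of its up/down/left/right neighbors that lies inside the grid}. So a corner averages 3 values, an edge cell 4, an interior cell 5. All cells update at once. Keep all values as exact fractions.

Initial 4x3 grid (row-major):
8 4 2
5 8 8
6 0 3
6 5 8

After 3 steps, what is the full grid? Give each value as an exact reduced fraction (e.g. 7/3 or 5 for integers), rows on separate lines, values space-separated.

Answer: 1195/216 39059/7200 1099/216
2479/450 15331/3000 4583/900
9091/1800 10099/2000 8741/1800
10939/2160 23401/4800 10739/2160

Derivation:
After step 1:
  17/3 11/2 14/3
  27/4 5 21/4
  17/4 22/5 19/4
  17/3 19/4 16/3
After step 2:
  215/36 125/24 185/36
  65/12 269/50 59/12
  79/15 463/100 74/15
  44/9 403/80 89/18
After step 3:
  1195/216 39059/7200 1099/216
  2479/450 15331/3000 4583/900
  9091/1800 10099/2000 8741/1800
  10939/2160 23401/4800 10739/2160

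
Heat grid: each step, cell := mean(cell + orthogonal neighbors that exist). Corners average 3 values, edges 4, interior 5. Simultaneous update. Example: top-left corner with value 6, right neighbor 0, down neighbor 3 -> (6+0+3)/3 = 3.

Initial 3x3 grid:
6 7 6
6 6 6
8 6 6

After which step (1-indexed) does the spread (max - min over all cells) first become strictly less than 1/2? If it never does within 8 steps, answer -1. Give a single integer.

Answer: 2

Derivation:
Step 1: max=20/3, min=6, spread=2/3
Step 2: max=59/9, min=92/15, spread=19/45
  -> spread < 1/2 first at step 2
Step 3: max=1739/270, min=11153/1800, spread=1321/5400
Step 4: max=207221/32400, min=806959/129600, spread=877/5184
Step 5: max=1546439/243000, min=48564173/7776000, spread=7375/62208
Step 6: max=740157539/116640000, min=2921787031/466560000, spread=62149/746496
Step 7: max=22158208829/3499200000, min=175629598757/27993600000, spread=523543/8957952
Step 8: max=2655340121201/419904000000, min=10552445031679/1679616000000, spread=4410589/107495424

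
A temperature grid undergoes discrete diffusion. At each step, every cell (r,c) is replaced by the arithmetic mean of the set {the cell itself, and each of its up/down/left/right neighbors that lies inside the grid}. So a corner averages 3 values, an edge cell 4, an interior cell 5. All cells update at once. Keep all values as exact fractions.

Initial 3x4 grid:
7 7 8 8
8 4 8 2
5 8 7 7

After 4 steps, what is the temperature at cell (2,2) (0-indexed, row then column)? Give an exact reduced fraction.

Answer: 686323/108000

Derivation:
Step 1: cell (2,2) = 15/2
Step 2: cell (2,2) = 739/120
Step 3: cell (2,2) = 23629/3600
Step 4: cell (2,2) = 686323/108000
Full grid after step 4:
  432113/64800 1462691/216000 469757/72000 281827/43200
  724903/108000 1176143/180000 2369911/360000 5448419/864000
  5879/900 79337/12000 686323/108000 825931/129600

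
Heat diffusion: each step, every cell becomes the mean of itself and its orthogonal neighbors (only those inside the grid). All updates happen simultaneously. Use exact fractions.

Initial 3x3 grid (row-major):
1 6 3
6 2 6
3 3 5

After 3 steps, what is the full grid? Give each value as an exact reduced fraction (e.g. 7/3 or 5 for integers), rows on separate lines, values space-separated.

After step 1:
  13/3 3 5
  3 23/5 4
  4 13/4 14/3
After step 2:
  31/9 127/30 4
  239/60 357/100 137/30
  41/12 991/240 143/36
After step 3:
  2099/540 13723/3600 64/15
  12973/3600 8193/2000 7249/1800
  2767/720 54317/14400 9121/2160

Answer: 2099/540 13723/3600 64/15
12973/3600 8193/2000 7249/1800
2767/720 54317/14400 9121/2160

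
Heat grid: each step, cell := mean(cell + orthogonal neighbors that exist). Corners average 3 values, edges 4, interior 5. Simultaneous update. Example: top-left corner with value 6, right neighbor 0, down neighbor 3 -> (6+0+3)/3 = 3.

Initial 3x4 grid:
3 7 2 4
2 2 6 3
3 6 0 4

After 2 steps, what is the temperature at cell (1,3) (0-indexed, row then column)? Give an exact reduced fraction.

Answer: 731/240

Derivation:
Step 1: cell (1,3) = 17/4
Step 2: cell (1,3) = 731/240
Full grid after step 2:
  10/3 337/80 277/80 4
  443/120 319/100 101/25 731/240
  107/36 901/240 701/240 127/36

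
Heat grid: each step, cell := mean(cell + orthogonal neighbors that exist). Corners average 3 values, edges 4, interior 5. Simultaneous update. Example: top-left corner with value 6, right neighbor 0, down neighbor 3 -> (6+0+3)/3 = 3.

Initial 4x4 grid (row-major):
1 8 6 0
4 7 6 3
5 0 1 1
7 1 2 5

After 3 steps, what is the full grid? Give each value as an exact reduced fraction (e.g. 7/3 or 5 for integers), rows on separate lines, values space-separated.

After step 1:
  13/3 11/2 5 3
  17/4 5 23/5 5/2
  4 14/5 2 5/2
  13/3 5/2 9/4 8/3
After step 2:
  169/36 119/24 181/40 7/2
  211/48 443/100 191/50 63/20
  923/240 163/50 283/100 29/12
  65/18 713/240 113/48 89/36
After step 3:
  2023/432 16747/3600 5041/1200 149/40
  31259/7200 25037/6000 3751/1000 1933/600
  27203/7200 5201/1500 17617/6000 4891/1800
  1877/540 21953/7200 19129/7200 1043/432

Answer: 2023/432 16747/3600 5041/1200 149/40
31259/7200 25037/6000 3751/1000 1933/600
27203/7200 5201/1500 17617/6000 4891/1800
1877/540 21953/7200 19129/7200 1043/432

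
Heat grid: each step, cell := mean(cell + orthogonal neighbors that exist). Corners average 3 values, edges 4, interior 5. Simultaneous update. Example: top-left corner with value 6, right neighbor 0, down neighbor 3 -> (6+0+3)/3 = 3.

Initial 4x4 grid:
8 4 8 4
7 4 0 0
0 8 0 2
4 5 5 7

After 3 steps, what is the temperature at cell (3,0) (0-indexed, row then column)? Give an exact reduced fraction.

Step 1: cell (3,0) = 3
Step 2: cell (3,0) = 53/12
Step 3: cell (3,0) = 2983/720
Full grid after step 3:
  5773/1080 4333/900 39/10 2353/720
  17107/3600 13153/3000 6811/2000 1399/480
  71/16 7821/2000 10571/3000 21913/7200
  2983/720 2047/480 27313/7200 787/216

Answer: 2983/720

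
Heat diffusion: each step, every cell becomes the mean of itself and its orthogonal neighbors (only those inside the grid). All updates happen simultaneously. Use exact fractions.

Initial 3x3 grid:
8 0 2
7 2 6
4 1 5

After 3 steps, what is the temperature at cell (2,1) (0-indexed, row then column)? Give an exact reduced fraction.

Step 1: cell (2,1) = 3
Step 2: cell (2,1) = 71/20
Step 3: cell (2,1) = 4457/1200
Full grid after step 3:
  2939/720 3299/900 7207/2160
  6601/1600 5527/1500 49559/14400
  2879/720 4457/1200 281/80

Answer: 4457/1200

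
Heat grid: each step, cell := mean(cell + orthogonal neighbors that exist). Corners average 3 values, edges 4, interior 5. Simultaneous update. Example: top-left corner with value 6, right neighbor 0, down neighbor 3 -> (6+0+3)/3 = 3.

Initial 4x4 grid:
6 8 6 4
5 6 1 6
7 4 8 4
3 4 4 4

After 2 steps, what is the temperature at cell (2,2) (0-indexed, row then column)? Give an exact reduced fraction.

Answer: 259/50

Derivation:
Step 1: cell (2,2) = 21/5
Step 2: cell (2,2) = 259/50
Full grid after step 2:
  113/18 1343/240 1319/240 83/18
  1313/240 57/10 229/50 1199/240
  1273/240 233/50 259/50 349/80
  79/18 1153/240 339/80 29/6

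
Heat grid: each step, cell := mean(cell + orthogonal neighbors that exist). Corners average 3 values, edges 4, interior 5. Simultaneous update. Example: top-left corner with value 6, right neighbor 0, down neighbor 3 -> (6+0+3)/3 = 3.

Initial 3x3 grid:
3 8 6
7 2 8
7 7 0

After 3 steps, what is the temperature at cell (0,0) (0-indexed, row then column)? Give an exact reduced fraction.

Step 1: cell (0,0) = 6
Step 2: cell (0,0) = 31/6
Step 3: cell (0,0) = 231/40
Full grid after step 3:
  231/40 77143/14400 12359/2160
  25481/4800 16933/3000 9071/1800
  1351/240 5989/1200 937/180

Answer: 231/40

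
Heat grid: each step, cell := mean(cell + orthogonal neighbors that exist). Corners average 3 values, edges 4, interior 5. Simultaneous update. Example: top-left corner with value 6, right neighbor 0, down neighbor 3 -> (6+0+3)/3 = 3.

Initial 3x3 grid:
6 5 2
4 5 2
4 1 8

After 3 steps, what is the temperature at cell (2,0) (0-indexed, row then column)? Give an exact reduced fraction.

Answer: 941/240

Derivation:
Step 1: cell (2,0) = 3
Step 2: cell (2,0) = 49/12
Step 3: cell (2,0) = 941/240
Full grid after step 3:
  1021/240 10153/2400 2753/720
  20581/4800 2927/750 57293/14400
  941/240 29059/7200 8179/2160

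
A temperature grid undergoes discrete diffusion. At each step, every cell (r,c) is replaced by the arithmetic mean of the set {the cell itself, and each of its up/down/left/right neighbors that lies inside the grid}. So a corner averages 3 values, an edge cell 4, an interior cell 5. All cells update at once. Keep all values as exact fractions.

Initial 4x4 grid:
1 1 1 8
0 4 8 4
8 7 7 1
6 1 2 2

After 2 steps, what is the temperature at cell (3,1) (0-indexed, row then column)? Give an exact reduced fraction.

Step 1: cell (3,1) = 4
Step 2: cell (3,1) = 87/20
Full grid after step 2:
  17/9 131/48 923/240 169/36
  79/24 96/25 471/100 1073/240
  189/40 473/100 217/50 185/48
  19/4 87/20 41/12 49/18

Answer: 87/20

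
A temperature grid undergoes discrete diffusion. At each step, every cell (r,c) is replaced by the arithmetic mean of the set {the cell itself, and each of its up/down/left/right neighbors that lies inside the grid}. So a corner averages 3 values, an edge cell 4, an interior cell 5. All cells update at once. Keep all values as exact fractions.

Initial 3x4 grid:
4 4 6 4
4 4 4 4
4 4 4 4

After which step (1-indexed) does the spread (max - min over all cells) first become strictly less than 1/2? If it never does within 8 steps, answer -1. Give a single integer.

Answer: 3

Derivation:
Step 1: max=14/3, min=4, spread=2/3
Step 2: max=271/60, min=4, spread=31/60
Step 3: max=2371/540, min=4, spread=211/540
  -> spread < 1/2 first at step 3
Step 4: max=232897/54000, min=3647/900, spread=14077/54000
Step 5: max=2084407/486000, min=219683/54000, spread=5363/24300
Step 6: max=62060809/14580000, min=122869/30000, spread=93859/583200
Step 7: max=3709474481/874800000, min=199736467/48600000, spread=4568723/34992000
Step 8: max=221732435629/52488000000, min=6013618889/1458000000, spread=8387449/83980800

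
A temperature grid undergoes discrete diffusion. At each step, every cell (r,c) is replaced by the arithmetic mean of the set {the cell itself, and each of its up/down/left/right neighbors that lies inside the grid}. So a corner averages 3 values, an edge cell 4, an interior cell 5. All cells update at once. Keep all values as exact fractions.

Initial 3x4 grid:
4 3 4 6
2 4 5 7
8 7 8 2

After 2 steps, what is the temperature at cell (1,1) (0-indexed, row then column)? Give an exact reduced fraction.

Step 1: cell (1,1) = 21/5
Step 2: cell (1,1) = 124/25
Full grid after step 2:
  15/4 309/80 1171/240 91/18
  521/120 124/25 124/25 329/60
  203/36 1327/240 1411/240 97/18

Answer: 124/25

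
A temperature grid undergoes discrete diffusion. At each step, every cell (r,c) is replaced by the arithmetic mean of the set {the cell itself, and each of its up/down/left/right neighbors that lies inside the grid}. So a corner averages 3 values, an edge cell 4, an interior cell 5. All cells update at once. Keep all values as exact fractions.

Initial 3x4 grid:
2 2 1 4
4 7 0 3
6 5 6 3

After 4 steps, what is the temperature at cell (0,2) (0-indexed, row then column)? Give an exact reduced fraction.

Answer: 130679/43200

Derivation:
Step 1: cell (0,2) = 7/4
Step 2: cell (0,2) = 649/240
Step 3: cell (0,2) = 3857/1440
Step 4: cell (0,2) = 130679/43200
Full grid after step 4:
  94171/25920 140783/43200 130679/43200 17989/6480
  686837/172800 275581/72000 59329/18000 273253/86400
  38447/8640 14909/3600 4589/1200 14771/4320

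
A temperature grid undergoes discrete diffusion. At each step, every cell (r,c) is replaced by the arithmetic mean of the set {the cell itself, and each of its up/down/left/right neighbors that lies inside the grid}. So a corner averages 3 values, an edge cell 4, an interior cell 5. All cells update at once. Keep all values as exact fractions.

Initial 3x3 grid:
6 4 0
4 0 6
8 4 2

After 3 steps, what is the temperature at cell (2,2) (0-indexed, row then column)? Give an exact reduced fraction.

Answer: 1261/360

Derivation:
Step 1: cell (2,2) = 4
Step 2: cell (2,2) = 19/6
Step 3: cell (2,2) = 1261/360
Full grid after step 3:
  2149/540 2649/800 3373/1080
  9647/2400 11167/3000 688/225
  1177/270 26891/7200 1261/360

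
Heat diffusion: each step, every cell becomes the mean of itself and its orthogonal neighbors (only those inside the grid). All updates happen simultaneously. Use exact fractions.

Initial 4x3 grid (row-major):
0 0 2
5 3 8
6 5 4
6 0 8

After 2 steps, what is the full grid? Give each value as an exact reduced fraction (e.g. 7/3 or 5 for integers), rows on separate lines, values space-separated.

After step 1:
  5/3 5/4 10/3
  7/2 21/5 17/4
  11/2 18/5 25/4
  4 19/4 4
After step 2:
  77/36 209/80 53/18
  223/60 84/25 541/120
  83/20 243/50 181/40
  19/4 327/80 5

Answer: 77/36 209/80 53/18
223/60 84/25 541/120
83/20 243/50 181/40
19/4 327/80 5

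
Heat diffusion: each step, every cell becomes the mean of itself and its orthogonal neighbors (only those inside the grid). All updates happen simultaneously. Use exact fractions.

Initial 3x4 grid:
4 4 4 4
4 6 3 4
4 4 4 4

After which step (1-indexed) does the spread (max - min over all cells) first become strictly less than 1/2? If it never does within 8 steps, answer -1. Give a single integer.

Step 1: max=9/2, min=15/4, spread=3/4
Step 2: max=219/50, min=23/6, spread=41/75
Step 3: max=10333/2400, min=18701/4800, spread=131/320
  -> spread < 1/2 first at step 3
Step 4: max=45889/10800, min=170941/43200, spread=841/2880
Step 5: max=36541813/8640000, min=68818901/17280000, spread=56863/230400
Step 6: max=326637083/77760000, min=624294691/155520000, spread=386393/2073600
Step 7: max=130287570253/31104000000, min=250526888381/62208000000, spread=26795339/165888000
Step 8: max=7786258816127/1866240000000, min=15096171877879/3732480000000, spread=254051069/1990656000

Answer: 3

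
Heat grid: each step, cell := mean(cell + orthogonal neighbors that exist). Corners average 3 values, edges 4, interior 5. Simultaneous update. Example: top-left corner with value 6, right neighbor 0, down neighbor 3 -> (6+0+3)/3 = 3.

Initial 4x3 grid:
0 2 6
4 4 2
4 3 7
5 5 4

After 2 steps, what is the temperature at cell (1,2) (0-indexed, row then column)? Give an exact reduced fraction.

Step 1: cell (1,2) = 19/4
Step 2: cell (1,2) = 181/48
Full grid after step 2:
  8/3 17/6 133/36
  3 367/100 181/48
  61/15 397/100 1121/240
  155/36 377/80 163/36

Answer: 181/48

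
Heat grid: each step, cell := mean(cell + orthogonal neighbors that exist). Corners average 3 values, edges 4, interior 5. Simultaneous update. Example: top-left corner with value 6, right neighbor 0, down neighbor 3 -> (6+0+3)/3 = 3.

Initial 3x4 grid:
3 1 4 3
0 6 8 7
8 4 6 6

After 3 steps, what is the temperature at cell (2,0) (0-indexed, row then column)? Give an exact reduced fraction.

Answer: 3131/720

Derivation:
Step 1: cell (2,0) = 4
Step 2: cell (2,0) = 19/4
Step 3: cell (2,0) = 3131/720
Full grid after step 3:
  6863/2160 559/144 3211/720 5501/1080
  11429/2880 5137/1200 1059/200 11/2
  3131/720 247/48 4031/720 812/135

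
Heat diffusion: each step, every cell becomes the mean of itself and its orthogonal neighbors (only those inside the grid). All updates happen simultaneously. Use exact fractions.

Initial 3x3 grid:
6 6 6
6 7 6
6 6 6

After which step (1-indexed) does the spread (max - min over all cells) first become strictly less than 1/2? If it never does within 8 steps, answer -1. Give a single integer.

Step 1: max=25/4, min=6, spread=1/4
  -> spread < 1/2 first at step 1
Step 2: max=156/25, min=489/80, spread=51/400
Step 3: max=29623/4800, min=2207/360, spread=589/14400
Step 4: max=184943/30000, min=1769081/288000, spread=31859/1440000
Step 5: max=106371607/17280000, min=11064721/1800000, spread=751427/86400000
Step 6: max=664634687/108000000, min=6375863129/1036800000, spread=23149331/5184000000
Step 7: max=382730654263/62208000000, min=39854931889/6480000000, spread=616540643/311040000000
Step 8: max=2391912453983/388800000000, min=22958812008761/3732480000000, spread=17737747379/18662400000000

Answer: 1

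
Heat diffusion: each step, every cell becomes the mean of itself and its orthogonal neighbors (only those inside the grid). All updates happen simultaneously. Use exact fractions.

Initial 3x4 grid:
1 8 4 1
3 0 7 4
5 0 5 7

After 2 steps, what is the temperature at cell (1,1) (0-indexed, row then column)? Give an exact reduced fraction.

Step 1: cell (1,1) = 18/5
Step 2: cell (1,1) = 78/25
Full grid after step 2:
  19/6 317/80 61/16 17/4
  751/240 78/25 221/50 205/48
  89/36 811/240 199/48 89/18

Answer: 78/25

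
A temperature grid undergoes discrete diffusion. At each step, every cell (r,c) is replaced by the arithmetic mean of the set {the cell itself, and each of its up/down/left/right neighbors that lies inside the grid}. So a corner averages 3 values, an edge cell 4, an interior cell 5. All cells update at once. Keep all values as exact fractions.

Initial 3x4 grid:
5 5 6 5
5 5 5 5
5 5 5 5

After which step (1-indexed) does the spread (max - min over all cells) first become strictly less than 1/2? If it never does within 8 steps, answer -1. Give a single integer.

Step 1: max=16/3, min=5, spread=1/3
  -> spread < 1/2 first at step 1
Step 2: max=631/120, min=5, spread=31/120
Step 3: max=5611/1080, min=5, spread=211/1080
Step 4: max=556897/108000, min=9047/1800, spread=14077/108000
Step 5: max=5000407/972000, min=543683/108000, spread=5363/48600
Step 6: max=149540809/29160000, min=302869/60000, spread=93859/1166400
Step 7: max=8958274481/1749600000, min=491336467/97200000, spread=4568723/69984000
Step 8: max=536660435629/104976000000, min=14761618889/2916000000, spread=8387449/167961600

Answer: 1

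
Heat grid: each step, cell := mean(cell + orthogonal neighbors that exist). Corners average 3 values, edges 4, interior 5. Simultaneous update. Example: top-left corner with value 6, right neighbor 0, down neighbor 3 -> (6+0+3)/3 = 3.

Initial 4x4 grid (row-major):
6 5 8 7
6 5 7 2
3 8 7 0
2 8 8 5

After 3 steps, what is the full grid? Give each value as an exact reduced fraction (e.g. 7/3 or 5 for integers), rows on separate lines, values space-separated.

Answer: 6161/1080 42487/7200 1687/288 11713/2160
39367/7200 17447/3000 33703/6000 919/180
38879/7200 34259/6000 8339/1500 893/180
11717/2160 10391/1800 407/72 553/108

Derivation:
After step 1:
  17/3 6 27/4 17/3
  5 31/5 29/5 4
  19/4 31/5 6 7/2
  13/3 13/2 7 13/3
After step 2:
  50/9 1477/240 1453/240 197/36
  1297/240 146/25 23/4 569/120
  1217/240 593/100 57/10 107/24
  187/36 721/120 143/24 89/18
After step 3:
  6161/1080 42487/7200 1687/288 11713/2160
  39367/7200 17447/3000 33703/6000 919/180
  38879/7200 34259/6000 8339/1500 893/180
  11717/2160 10391/1800 407/72 553/108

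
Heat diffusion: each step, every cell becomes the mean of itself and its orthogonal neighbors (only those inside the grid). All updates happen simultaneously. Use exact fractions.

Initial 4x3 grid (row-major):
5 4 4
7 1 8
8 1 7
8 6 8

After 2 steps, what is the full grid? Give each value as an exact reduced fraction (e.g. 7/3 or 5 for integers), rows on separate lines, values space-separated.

Answer: 169/36 551/120 83/18
1247/240 451/100 77/15
1391/240 531/100 113/20
229/36 1481/240 25/4

Derivation:
After step 1:
  16/3 7/2 16/3
  21/4 21/5 5
  6 23/5 6
  22/3 23/4 7
After step 2:
  169/36 551/120 83/18
  1247/240 451/100 77/15
  1391/240 531/100 113/20
  229/36 1481/240 25/4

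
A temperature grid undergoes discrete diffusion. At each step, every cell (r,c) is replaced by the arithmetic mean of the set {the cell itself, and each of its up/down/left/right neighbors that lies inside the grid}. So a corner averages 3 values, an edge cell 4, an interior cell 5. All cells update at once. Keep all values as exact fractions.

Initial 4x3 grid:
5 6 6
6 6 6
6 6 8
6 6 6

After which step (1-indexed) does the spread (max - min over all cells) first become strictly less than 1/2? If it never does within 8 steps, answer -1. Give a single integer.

Answer: 4

Derivation:
Step 1: max=20/3, min=17/3, spread=1
Step 2: max=391/60, min=103/18, spread=143/180
Step 3: max=3451/540, min=1255/216, spread=209/360
Step 4: max=102241/16200, min=763283/129600, spread=3643/8640
  -> spread < 1/2 first at step 4
Step 5: max=6102149/972000, min=46140607/7776000, spread=178439/518400
Step 6: max=363831451/58320000, min=2787977633/466560000, spread=1635653/6220800
Step 7: max=10871266567/1749600000, min=168030459547/27993600000, spread=78797407/373248000
Step 8: max=81240830791/13122000000, min=10120580045873/1679616000000, spread=741990121/4478976000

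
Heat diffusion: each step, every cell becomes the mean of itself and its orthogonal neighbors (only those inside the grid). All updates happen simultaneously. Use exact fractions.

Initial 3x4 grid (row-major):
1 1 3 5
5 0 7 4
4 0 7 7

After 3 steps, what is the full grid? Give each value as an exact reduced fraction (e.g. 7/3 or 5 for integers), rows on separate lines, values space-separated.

Answer: 5171/2160 19073/7200 8911/2400 194/45
18083/7200 18689/6000 498/125 7839/1600
1051/360 167/50 5393/1200 3649/720

Derivation:
After step 1:
  7/3 5/4 4 4
  5/2 13/5 21/5 23/4
  3 11/4 21/4 6
After step 2:
  73/36 611/240 269/80 55/12
  313/120 133/50 109/25 399/80
  11/4 17/5 91/20 17/3
After step 3:
  5171/2160 19073/7200 8911/2400 194/45
  18083/7200 18689/6000 498/125 7839/1600
  1051/360 167/50 5393/1200 3649/720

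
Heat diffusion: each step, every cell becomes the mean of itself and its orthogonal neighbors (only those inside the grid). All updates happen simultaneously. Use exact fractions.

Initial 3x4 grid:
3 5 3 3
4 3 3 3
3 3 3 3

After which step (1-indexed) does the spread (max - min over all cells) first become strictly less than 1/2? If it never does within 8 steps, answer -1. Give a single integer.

Answer: 4

Derivation:
Step 1: max=4, min=3, spread=1
Step 2: max=73/20, min=3, spread=13/20
Step 3: max=2587/720, min=3, spread=427/720
Step 4: max=50063/14400, min=307/100, spread=1171/2880
  -> spread < 1/2 first at step 4
Step 5: max=8930111/2592000, min=55649/18000, spread=183331/518400
Step 6: max=528398189/155520000, min=3381431/1080000, spread=331777/1244160
Step 7: max=3497333039/1036800000, min=4255423/1350000, spread=9166727/41472000
Step 8: max=1874873178709/559872000000, min=12343430761/3888000000, spread=779353193/4478976000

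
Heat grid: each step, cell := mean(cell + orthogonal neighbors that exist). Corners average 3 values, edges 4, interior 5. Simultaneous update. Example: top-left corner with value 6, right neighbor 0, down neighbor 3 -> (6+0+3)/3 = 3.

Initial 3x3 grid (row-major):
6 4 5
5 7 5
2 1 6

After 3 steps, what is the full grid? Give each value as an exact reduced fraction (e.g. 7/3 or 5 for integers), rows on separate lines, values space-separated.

After step 1:
  5 11/2 14/3
  5 22/5 23/4
  8/3 4 4
After step 2:
  31/6 587/120 191/36
  64/15 493/100 1129/240
  35/9 113/30 55/12
After step 3:
  191/40 36529/7200 10729/2160
  16427/3600 27071/6000 70283/14400
  1073/270 3863/900 3133/720

Answer: 191/40 36529/7200 10729/2160
16427/3600 27071/6000 70283/14400
1073/270 3863/900 3133/720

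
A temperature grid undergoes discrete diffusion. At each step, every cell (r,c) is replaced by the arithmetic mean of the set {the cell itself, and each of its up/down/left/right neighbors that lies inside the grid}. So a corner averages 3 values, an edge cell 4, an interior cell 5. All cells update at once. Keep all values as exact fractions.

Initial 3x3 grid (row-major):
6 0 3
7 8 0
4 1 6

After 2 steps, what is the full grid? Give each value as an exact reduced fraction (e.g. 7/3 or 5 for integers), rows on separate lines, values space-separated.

Answer: 89/18 767/240 19/6
1067/240 227/50 647/240
5 857/240 34/9

Derivation:
After step 1:
  13/3 17/4 1
  25/4 16/5 17/4
  4 19/4 7/3
After step 2:
  89/18 767/240 19/6
  1067/240 227/50 647/240
  5 857/240 34/9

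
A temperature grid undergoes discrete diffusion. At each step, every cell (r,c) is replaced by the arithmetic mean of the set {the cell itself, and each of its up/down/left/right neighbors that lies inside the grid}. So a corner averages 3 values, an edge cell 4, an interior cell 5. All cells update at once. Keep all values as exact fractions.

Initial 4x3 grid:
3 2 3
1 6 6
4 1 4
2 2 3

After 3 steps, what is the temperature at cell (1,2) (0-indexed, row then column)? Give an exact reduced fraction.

Step 1: cell (1,2) = 19/4
Step 2: cell (1,2) = 907/240
Step 3: cell (1,2) = 27151/7200
Full grid after step 3:
  263/90 24721/7200 7807/2160
  3671/1200 19243/6000 27151/7200
  2387/900 18973/6000 2619/800
  2837/1080 4789/1800 247/80

Answer: 27151/7200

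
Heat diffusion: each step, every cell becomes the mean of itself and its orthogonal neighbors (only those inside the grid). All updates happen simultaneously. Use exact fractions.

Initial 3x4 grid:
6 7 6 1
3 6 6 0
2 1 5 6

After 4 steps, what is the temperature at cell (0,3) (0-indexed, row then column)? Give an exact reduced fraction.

Answer: 521929/129600

Derivation:
Step 1: cell (0,3) = 7/3
Step 2: cell (0,3) = 127/36
Step 3: cell (0,3) = 4153/1080
Step 4: cell (0,3) = 521929/129600
Full grid after step 4:
  609829/129600 1007489/216000 942089/216000 521929/129600
  3721571/864000 1567459/360000 500153/120000 1126157/288000
  170693/43200 23899/6000 107183/27000 499079/129600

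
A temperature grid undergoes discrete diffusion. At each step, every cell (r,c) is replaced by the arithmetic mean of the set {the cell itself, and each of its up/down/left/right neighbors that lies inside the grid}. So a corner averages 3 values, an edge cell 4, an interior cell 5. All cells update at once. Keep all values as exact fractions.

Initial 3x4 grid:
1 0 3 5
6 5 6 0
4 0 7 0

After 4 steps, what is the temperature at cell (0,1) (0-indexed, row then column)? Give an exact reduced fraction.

Step 1: cell (0,1) = 9/4
Step 2: cell (0,1) = 689/240
Step 3: cell (0,1) = 22421/7200
Step 4: cell (0,1) = 677297/216000
Full grid after step 4:
  204821/64800 677297/216000 678877/216000 396647/129600
  11143/3375 150259/45000 385649/120000 299117/96000
  225821/64800 739547/216000 715127/216000 405847/129600

Answer: 677297/216000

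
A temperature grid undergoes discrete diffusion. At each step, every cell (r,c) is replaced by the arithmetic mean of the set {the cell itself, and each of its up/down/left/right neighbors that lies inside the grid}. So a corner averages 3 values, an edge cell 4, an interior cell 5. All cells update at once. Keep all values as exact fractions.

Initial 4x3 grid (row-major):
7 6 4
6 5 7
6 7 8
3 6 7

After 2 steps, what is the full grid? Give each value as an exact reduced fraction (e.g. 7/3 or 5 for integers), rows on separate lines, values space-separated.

After step 1:
  19/3 11/2 17/3
  6 31/5 6
  11/2 32/5 29/4
  5 23/4 7
After step 2:
  107/18 237/40 103/18
  721/120 301/50 1507/240
  229/40 311/50 533/80
  65/12 483/80 20/3

Answer: 107/18 237/40 103/18
721/120 301/50 1507/240
229/40 311/50 533/80
65/12 483/80 20/3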